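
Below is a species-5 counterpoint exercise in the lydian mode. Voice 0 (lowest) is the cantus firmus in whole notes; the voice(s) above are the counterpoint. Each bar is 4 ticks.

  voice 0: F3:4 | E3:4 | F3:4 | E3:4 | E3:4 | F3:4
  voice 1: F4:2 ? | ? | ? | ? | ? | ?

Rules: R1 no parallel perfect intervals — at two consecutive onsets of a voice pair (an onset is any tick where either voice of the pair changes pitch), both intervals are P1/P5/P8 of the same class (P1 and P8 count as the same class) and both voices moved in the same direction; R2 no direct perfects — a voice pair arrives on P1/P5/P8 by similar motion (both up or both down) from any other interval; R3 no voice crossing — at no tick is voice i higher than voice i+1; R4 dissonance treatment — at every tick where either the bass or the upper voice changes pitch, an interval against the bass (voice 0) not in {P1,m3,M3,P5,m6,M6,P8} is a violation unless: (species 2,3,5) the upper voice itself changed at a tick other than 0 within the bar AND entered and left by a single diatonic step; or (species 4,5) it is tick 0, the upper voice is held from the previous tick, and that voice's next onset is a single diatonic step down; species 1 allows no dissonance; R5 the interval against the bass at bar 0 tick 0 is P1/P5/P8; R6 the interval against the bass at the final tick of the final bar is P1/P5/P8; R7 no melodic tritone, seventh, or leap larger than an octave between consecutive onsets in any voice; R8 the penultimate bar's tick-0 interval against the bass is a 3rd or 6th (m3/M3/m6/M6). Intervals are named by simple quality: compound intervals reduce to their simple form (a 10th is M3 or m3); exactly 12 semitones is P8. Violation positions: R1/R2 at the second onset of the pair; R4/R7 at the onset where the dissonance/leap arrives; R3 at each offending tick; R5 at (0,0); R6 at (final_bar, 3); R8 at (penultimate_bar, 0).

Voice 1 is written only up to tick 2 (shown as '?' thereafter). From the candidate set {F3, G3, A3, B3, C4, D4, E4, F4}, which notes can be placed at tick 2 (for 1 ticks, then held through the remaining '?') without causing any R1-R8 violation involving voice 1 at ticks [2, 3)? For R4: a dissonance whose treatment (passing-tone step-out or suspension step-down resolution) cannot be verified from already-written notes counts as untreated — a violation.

F3: legal
G3: violates R4,R7
A3: legal
B3: violates R4,R7
C4: legal
D4: legal
E4: violates R4
F4: legal

{A3, C4, D4, F3, F4}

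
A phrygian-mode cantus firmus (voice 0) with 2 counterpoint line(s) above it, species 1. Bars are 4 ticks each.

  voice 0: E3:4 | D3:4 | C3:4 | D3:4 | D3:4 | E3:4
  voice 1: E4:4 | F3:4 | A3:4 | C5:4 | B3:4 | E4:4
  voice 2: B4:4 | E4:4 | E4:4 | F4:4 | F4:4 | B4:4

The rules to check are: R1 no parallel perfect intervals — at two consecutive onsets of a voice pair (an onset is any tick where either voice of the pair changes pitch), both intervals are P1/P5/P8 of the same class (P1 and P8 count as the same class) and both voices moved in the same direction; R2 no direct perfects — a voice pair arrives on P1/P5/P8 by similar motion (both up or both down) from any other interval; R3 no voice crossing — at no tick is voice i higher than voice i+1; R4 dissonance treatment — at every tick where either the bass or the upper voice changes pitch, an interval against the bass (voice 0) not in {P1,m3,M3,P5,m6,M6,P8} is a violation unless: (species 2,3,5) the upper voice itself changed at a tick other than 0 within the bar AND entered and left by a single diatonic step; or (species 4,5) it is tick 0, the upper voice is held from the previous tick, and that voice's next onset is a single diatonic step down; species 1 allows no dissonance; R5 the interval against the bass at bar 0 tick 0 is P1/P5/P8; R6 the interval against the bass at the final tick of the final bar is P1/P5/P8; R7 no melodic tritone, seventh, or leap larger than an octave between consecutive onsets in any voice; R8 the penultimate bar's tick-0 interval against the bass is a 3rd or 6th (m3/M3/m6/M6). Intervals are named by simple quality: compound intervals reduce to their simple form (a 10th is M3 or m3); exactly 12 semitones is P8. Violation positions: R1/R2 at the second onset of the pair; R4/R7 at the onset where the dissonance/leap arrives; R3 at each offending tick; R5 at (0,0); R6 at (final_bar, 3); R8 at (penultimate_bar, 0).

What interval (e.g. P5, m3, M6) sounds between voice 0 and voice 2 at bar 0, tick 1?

P5

voice 0=E3 voice 2=B4 -> P5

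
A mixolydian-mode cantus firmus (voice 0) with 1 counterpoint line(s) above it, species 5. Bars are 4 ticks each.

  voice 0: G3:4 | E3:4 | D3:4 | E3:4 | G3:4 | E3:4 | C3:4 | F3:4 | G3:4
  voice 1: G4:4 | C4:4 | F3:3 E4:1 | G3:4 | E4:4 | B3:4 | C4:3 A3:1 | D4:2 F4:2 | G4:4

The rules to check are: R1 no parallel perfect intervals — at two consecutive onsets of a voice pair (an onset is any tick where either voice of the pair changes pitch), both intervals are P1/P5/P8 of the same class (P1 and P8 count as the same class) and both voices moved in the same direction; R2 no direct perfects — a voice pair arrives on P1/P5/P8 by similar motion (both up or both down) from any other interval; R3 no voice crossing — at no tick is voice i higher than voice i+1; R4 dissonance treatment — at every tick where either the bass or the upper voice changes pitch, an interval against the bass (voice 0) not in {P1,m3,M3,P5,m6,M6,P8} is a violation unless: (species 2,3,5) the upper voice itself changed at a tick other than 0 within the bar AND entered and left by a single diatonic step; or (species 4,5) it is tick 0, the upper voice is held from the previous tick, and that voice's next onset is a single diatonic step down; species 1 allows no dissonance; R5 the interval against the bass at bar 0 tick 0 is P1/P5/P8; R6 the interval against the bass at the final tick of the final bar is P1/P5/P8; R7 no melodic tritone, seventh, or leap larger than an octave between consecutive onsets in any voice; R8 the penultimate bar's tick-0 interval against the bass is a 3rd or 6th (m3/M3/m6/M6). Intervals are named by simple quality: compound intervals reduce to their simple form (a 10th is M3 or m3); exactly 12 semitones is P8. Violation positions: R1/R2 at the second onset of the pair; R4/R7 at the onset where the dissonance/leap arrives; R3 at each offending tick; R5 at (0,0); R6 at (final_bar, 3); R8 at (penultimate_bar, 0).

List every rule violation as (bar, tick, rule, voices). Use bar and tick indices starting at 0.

bar 0: v0=G3 v1=G4 downbeat P8
bar 1: v0=E3 v1=C4 downbeat m6
bar 2: v0=D3 v1=F3 downbeat m3
bar 3: v0=E3 v1=G3 downbeat m3
bar 4: v0=G3 v1=E4 downbeat M6
bar 5: v0=E3 v1=B3 downbeat P5
bar 6: v0=C3 v1=C4 downbeat P8
bar 7: v0=F3 v1=D4 downbeat M6
bar 8: v0=G3 v1=G4 downbeat P8
  -> R4 @ bar 2 tick 3 v(0, 1): D3/E4 M2 untreated
  -> R7 @ bar 2 tick 3 v(1,): F3->E4 leap 11st
  -> R2 @ bar 5 tick 0 v(0, 1): G3/E4 M6 -> E3/B3 P5 similar
  -> R1 @ bar 8 tick 0 v(0, 1): F3/F4 P8 -> G3/G4 P8 similar

(2, 3, R4, (0, 1))
(2, 3, R7, (1,))
(5, 0, R2, (0, 1))
(8, 0, R1, (0, 1))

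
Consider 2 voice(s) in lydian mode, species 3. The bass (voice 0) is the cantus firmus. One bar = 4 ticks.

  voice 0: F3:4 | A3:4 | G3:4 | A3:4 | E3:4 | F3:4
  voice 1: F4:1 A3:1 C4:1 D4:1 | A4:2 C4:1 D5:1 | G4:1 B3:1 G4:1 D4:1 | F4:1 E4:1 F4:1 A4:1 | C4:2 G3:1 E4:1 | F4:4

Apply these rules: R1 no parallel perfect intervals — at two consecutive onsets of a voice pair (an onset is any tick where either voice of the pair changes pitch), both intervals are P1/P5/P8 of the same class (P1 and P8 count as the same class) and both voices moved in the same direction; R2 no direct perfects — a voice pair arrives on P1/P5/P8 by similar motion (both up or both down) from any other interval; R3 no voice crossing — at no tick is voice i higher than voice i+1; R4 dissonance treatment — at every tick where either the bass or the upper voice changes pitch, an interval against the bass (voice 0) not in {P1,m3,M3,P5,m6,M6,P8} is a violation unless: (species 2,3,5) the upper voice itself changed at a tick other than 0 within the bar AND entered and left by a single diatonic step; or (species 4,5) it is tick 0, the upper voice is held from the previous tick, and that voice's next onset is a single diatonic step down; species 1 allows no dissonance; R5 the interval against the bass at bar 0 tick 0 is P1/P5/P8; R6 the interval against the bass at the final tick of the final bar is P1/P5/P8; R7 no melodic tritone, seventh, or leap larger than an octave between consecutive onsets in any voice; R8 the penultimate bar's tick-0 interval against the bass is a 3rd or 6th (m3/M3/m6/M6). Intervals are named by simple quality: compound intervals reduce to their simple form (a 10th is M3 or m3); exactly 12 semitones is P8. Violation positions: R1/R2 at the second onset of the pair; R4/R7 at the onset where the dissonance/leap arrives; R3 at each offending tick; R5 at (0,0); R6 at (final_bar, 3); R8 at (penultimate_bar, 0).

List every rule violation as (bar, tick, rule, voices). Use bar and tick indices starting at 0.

(1, 0, R2, (0, 1))
(1, 3, R4, (0, 1))
(1, 3, R7, (1,))
(2, 0, R2, (0, 1))
(5, 0, R1, (0, 1))

bar 0: v0=F3 v1=F4 downbeat P8
bar 1: v0=A3 v1=A4 downbeat P8
bar 2: v0=G3 v1=G4 downbeat P8
bar 3: v0=A3 v1=F4 downbeat m6
bar 4: v0=E3 v1=C4 downbeat m6
bar 5: v0=F3 v1=F4 downbeat P8
  -> R2 @ bar 1 tick 0 v(0, 1): F3/D4 M6 -> A3/A4 P8 similar
  -> R4 @ bar 1 tick 3 v(0, 1): A3/D5 P4 untreated
  -> R7 @ bar 1 tick 3 v(1,): C4->D5 leap 14st
  -> R2 @ bar 2 tick 0 v(0, 1): A3/D5 P4 -> G3/G4 P8 similar
  -> R1 @ bar 5 tick 0 v(0, 1): E3/E4 P8 -> F3/F4 P8 similar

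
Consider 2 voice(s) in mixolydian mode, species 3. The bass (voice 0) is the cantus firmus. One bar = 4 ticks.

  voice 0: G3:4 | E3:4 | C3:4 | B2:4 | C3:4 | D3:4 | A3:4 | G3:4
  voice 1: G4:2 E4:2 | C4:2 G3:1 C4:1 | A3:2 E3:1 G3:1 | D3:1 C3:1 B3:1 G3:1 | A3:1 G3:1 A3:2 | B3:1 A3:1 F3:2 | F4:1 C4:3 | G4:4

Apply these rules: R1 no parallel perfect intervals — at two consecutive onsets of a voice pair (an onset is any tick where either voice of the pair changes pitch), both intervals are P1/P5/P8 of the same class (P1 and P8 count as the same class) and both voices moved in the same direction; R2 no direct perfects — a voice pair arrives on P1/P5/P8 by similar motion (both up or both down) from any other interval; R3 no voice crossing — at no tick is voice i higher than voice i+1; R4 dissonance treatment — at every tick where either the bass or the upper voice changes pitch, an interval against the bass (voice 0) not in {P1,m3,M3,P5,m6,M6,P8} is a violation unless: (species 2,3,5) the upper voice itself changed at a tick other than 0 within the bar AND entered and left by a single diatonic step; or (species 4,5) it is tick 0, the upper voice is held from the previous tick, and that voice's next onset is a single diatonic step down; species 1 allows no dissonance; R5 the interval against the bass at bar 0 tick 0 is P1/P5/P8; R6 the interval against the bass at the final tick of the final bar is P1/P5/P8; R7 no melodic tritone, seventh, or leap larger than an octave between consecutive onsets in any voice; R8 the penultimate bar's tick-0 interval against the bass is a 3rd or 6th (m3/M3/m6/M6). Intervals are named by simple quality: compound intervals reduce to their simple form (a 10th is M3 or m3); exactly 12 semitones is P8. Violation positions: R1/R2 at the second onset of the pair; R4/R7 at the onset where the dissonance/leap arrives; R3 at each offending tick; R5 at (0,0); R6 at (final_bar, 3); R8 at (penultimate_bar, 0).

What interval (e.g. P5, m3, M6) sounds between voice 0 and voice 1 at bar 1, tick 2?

m3

voice 0=E3 voice 1=G3 -> m3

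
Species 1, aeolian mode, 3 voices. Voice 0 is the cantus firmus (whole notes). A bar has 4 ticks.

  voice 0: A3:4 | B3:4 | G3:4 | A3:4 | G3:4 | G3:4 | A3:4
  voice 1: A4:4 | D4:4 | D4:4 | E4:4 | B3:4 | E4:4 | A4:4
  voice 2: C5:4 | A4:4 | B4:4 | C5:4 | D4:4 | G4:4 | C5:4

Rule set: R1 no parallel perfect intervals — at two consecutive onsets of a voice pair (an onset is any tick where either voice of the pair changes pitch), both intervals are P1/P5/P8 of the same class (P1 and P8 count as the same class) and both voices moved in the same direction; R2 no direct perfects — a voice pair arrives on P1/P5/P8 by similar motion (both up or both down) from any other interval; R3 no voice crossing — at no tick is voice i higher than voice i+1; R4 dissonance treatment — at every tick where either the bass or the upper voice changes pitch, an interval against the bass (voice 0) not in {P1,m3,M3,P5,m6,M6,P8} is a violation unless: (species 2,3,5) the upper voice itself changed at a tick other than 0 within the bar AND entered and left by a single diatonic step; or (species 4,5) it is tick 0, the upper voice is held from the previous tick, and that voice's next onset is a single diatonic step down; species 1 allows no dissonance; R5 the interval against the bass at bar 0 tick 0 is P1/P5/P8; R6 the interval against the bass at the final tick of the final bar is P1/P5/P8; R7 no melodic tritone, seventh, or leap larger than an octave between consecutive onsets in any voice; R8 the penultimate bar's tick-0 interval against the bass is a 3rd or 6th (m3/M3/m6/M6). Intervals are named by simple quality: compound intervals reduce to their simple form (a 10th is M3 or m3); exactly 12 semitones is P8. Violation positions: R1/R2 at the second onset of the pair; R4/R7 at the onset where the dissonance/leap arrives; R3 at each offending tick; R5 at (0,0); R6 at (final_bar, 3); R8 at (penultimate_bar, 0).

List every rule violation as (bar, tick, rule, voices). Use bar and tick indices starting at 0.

bar 0: v0=A3 v1=A4 v2=C5 downbeat m3
bar 1: v0=B3 v1=D4 v2=A4 downbeat m7
bar 2: v0=G3 v1=D4 v2=B4 downbeat M3
bar 3: v0=A3 v1=E4 v2=C5 downbeat m3
bar 4: v0=G3 v1=B3 v2=D4 downbeat P5
bar 5: v0=G3 v1=E4 v2=G4 downbeat P8
bar 6: v0=A3 v1=A4 v2=C5 downbeat m3
  -> R5 @ bar 0 tick 0 v(0, 2): opens on m3
  -> R2 @ bar 1 tick 0 v(1, 2): A4/C5 m3 -> D4/A4 P5 similar
  -> R4 @ bar 1 tick 0 v(0, 2): B3/A4 m7 untreated
  -> R1 @ bar 3 tick 0 v(0, 1): G3/D4 P5 -> A3/E4 P5 similar
  -> R2 @ bar 4 tick 0 v(0, 2): A3/C5 m3 -> G3/D4 P5 similar
  -> R7 @ bar 4 tick 0 v(2,): C5->D4 leap 10st
  -> R8 @ bar 5 tick 0 v(0, 2): penult P8 not 3rd/6th
  -> R2 @ bar 6 tick 0 v(0, 1): G3/E4 M6 -> A3/A4 P8 similar
  -> R6 @ bar 6 tick 3 v(0, 2): closes on m3

(0, 0, R5, (0, 2))
(1, 0, R2, (1, 2))
(1, 0, R4, (0, 2))
(3, 0, R1, (0, 1))
(4, 0, R2, (0, 2))
(4, 0, R7, (2,))
(5, 0, R8, (0, 2))
(6, 0, R2, (0, 1))
(6, 3, R6, (0, 2))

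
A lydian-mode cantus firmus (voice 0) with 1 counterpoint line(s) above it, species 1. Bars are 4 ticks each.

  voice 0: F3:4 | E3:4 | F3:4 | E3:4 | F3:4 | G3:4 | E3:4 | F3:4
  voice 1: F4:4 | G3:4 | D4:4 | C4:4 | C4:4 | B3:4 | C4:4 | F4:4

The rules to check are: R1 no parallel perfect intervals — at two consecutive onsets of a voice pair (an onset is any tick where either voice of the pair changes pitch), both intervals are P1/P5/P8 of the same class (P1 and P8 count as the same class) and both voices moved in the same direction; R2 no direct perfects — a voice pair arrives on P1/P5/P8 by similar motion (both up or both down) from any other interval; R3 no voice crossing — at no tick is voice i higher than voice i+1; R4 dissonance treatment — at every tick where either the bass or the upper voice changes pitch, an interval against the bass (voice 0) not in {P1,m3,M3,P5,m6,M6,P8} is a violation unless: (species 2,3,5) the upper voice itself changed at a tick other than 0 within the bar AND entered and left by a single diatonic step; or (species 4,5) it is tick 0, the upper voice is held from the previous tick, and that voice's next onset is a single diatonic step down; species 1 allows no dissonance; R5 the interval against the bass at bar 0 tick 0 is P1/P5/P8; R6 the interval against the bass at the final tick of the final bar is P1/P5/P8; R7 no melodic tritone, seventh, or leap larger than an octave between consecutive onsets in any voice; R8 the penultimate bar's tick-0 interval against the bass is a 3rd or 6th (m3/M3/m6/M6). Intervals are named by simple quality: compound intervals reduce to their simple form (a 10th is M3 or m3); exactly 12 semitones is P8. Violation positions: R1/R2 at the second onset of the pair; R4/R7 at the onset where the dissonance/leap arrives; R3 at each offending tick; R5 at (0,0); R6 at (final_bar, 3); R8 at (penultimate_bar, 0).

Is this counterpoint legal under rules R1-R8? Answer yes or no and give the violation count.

No (2 violations)

bar 0: v0=F3 v1=F4 (P8)
bar 1: v0=E3 v1=G3 (m3)
bar 2: v0=F3 v1=D4 (M6)
bar 3: v0=E3 v1=C4 (m6)
bar 4: v0=F3 v1=C4 (P5)
bar 5: v0=G3 v1=B3 (M3)
bar 6: v0=E3 v1=C4 (m6)
bar 7: v0=F3 v1=F4 (P8)
  R7 @ bar1.0: F4->G3 leap 10st
  R2 @ bar7.0: E3/C4 m6 -> F3/F4 P8 similar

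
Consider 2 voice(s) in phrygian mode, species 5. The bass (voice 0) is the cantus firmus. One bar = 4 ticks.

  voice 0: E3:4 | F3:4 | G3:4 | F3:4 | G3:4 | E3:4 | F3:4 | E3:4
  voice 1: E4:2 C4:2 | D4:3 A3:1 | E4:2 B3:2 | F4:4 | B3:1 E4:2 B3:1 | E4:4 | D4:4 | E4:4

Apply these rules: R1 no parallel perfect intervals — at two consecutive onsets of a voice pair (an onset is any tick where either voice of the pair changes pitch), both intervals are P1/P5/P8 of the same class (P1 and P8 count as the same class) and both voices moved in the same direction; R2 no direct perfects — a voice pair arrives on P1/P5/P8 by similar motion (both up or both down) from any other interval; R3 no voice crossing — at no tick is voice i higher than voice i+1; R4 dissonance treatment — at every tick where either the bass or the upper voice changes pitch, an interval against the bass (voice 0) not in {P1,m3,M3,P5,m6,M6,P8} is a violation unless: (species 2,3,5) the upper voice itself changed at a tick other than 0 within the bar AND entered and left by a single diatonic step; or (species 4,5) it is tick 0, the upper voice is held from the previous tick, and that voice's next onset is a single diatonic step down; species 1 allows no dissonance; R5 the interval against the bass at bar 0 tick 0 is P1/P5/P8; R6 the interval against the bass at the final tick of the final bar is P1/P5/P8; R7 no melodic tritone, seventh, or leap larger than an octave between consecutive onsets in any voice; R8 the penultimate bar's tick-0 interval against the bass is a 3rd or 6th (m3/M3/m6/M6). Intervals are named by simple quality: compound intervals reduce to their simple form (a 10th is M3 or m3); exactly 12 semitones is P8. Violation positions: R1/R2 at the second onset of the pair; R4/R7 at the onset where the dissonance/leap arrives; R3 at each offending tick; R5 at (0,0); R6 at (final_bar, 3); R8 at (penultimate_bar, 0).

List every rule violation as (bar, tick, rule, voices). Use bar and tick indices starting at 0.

(3, 0, R7, (1,))
(4, 0, R7, (1,))

bar 0: v0=E3 v1=E4 downbeat P8
bar 1: v0=F3 v1=D4 downbeat M6
bar 2: v0=G3 v1=E4 downbeat M6
bar 3: v0=F3 v1=F4 downbeat P8
bar 4: v0=G3 v1=B3 downbeat M3
bar 5: v0=E3 v1=E4 downbeat P8
bar 6: v0=F3 v1=D4 downbeat M6
bar 7: v0=E3 v1=E4 downbeat P8
  -> R7 @ bar 3 tick 0 v(1,): B3->F4 leap 6st
  -> R7 @ bar 4 tick 0 v(1,): F4->B3 leap 6st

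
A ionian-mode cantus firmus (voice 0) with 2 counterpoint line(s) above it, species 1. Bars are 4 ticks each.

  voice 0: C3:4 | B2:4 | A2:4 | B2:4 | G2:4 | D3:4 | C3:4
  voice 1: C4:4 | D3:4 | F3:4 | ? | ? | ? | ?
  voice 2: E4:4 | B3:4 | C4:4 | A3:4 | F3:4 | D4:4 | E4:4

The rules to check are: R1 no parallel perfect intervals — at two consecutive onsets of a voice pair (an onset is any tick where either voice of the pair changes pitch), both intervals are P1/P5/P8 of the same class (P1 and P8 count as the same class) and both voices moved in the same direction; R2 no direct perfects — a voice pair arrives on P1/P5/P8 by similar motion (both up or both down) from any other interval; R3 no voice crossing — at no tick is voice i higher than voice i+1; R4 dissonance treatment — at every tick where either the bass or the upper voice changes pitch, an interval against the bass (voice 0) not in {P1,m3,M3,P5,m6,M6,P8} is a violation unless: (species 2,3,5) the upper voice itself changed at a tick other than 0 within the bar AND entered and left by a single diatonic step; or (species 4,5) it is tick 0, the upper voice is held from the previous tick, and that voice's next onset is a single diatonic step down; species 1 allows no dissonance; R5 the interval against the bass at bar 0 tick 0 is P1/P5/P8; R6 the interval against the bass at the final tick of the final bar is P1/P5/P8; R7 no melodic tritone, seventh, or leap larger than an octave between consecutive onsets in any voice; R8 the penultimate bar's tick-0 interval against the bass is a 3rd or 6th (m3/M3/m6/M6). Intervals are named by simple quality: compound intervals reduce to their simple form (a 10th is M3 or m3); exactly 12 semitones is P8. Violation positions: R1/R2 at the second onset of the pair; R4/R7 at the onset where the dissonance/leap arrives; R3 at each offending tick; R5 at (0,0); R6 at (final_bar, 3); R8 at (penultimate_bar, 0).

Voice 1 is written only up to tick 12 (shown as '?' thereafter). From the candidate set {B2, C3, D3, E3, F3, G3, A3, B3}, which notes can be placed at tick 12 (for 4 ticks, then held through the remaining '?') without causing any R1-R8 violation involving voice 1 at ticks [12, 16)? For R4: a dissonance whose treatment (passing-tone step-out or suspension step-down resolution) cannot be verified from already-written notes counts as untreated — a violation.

{G3}

B2: violates R7
C3: violates R4
D3: violates R1
E3: violates R4
F3: violates R4
G3: legal
A3: violates R4
B3: violates R2,R3,R7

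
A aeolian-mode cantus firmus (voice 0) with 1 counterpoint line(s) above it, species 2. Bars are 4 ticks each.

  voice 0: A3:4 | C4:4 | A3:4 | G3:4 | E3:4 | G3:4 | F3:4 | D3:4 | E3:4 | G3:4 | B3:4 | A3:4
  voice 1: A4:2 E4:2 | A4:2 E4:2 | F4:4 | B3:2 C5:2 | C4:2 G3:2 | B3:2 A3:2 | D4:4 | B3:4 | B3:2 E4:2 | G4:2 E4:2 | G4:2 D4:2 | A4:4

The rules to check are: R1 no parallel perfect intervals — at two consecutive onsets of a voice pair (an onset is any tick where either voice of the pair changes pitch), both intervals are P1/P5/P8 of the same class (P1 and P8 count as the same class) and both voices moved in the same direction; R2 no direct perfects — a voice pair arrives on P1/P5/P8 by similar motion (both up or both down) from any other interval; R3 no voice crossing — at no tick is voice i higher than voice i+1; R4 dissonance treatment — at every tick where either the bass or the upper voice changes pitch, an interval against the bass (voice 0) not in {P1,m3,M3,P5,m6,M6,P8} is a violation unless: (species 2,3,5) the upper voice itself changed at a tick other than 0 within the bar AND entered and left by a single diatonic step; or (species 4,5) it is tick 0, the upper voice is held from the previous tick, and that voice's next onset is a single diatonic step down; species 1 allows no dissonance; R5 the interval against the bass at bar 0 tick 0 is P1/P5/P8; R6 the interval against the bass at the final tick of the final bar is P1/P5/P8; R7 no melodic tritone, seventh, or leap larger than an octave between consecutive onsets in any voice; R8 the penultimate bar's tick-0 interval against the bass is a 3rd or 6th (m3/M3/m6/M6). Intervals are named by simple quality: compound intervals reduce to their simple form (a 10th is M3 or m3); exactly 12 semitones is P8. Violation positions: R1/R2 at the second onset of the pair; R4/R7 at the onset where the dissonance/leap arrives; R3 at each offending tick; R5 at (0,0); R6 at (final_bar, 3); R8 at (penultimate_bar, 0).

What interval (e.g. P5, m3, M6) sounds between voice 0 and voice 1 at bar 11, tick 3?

voice 0=A3 voice 1=A4 -> P8

P8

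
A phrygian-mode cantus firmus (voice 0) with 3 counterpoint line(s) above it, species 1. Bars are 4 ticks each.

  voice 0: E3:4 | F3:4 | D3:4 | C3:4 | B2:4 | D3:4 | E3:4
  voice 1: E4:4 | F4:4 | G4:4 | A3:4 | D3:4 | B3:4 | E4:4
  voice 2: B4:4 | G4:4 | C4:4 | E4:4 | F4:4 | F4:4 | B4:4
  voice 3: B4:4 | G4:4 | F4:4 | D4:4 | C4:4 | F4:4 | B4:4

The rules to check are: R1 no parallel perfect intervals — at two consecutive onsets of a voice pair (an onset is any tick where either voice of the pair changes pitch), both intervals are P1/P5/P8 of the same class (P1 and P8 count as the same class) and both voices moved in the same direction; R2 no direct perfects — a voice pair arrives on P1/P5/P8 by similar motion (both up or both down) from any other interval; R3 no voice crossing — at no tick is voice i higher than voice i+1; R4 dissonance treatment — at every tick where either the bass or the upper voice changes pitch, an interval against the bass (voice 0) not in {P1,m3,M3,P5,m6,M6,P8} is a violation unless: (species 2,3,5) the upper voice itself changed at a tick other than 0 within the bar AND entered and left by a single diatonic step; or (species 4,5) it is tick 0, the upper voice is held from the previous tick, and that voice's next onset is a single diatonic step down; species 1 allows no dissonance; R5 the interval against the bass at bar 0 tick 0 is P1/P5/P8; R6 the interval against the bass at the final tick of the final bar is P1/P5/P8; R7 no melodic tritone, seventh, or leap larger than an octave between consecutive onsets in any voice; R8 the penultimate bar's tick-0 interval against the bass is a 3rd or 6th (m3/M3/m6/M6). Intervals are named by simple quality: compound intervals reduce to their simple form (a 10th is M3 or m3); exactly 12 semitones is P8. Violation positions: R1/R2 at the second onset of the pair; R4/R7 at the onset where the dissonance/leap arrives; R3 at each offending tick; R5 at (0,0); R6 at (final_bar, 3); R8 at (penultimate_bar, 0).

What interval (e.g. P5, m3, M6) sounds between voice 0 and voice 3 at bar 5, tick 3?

m3

voice 0=D3 voice 3=F4 -> m3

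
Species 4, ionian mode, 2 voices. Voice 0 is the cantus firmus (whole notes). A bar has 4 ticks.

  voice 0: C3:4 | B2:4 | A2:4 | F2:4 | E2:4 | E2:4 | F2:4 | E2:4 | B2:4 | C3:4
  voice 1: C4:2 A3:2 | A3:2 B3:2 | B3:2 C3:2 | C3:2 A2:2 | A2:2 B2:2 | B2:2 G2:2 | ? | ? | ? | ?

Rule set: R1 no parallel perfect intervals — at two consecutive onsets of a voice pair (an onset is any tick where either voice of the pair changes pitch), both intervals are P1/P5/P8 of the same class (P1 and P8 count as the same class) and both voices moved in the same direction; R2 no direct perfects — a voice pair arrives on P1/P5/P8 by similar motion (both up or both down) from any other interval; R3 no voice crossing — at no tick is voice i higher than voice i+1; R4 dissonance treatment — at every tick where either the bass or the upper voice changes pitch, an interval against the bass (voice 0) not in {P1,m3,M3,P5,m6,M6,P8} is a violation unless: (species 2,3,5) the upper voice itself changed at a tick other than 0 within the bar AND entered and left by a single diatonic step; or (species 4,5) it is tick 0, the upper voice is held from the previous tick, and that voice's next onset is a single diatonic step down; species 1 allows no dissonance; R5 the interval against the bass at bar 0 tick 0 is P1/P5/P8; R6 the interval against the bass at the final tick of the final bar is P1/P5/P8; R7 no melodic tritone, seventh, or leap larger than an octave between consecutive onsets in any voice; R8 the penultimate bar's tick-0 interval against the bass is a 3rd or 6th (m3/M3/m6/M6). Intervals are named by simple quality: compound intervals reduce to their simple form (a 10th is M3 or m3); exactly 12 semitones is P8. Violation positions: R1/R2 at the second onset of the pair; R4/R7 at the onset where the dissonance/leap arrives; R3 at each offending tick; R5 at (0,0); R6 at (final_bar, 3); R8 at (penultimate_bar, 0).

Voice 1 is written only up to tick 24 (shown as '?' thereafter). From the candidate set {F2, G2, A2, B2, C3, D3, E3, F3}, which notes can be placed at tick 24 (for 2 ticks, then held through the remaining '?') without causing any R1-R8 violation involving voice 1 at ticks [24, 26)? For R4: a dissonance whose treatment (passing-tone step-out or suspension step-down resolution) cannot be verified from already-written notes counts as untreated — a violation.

F2: legal
G2: violates R4
A2: legal
B2: violates R4
C3: violates R2
D3: legal
E3: violates R4
F3: violates R2,R7

{A2, D3, F2}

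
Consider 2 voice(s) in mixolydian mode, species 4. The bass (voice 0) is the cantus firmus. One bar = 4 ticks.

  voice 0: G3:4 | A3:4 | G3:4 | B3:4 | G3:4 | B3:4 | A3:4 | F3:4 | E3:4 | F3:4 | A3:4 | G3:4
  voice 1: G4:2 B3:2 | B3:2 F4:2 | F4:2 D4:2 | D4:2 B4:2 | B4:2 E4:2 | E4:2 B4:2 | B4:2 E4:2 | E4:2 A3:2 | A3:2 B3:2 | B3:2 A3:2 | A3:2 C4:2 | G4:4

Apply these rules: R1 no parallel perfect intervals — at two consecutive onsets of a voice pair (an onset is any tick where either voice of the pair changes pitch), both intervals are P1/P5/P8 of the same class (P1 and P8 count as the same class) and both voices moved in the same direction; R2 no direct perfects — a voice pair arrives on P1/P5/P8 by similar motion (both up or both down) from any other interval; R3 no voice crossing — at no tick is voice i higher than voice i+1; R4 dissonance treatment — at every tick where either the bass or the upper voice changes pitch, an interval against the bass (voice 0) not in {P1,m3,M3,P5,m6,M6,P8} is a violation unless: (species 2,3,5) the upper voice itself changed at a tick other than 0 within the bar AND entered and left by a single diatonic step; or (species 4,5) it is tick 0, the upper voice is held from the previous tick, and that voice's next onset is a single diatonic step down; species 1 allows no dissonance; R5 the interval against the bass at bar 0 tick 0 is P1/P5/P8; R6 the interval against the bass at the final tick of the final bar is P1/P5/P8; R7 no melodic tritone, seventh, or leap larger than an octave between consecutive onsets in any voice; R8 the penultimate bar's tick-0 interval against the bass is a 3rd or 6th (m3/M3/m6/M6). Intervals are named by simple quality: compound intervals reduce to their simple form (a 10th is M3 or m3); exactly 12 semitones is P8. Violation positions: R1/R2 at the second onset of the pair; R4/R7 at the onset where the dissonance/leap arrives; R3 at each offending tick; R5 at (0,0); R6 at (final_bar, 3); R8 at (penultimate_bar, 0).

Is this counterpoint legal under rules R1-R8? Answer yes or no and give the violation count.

No (8 violations)

bar 0: v0=G3 v1=G4 (P8)
bar 1: v0=A3 v1=B3 (M2)
bar 2: v0=G3 v1=F4 (m7)
bar 3: v0=B3 v1=D4 (m3)
bar 4: v0=G3 v1=B4 (M3)
bar 5: v0=B3 v1=E4 (P4)
bar 6: v0=A3 v1=B4 (M2)
bar 7: v0=F3 v1=E4 (M7)
bar 8: v0=E3 v1=A3 (P4)
bar 9: v0=F3 v1=B3 (TT)
bar 10: v0=A3 v1=A3 (P1)
bar 11: v0=G3 v1=G4 (P8)
  R4 @ bar1.0: A3/B3 M2 untreated
  R7 @ bar1.2: B3->F4 leap 6st
  R4 @ bar2.0: G3/F4 m7 untreated
  R4 @ bar5.0: B3/E4 P4 untreated
  R4 @ bar6.0: A3/B4 M2 untreated
  R4 @ bar7.0: F3/E4 M7 untreated
  R4 @ bar8.0: E3/A3 P4 untreated
  R8 @ bar10.0: penult P1 not 3rd/6th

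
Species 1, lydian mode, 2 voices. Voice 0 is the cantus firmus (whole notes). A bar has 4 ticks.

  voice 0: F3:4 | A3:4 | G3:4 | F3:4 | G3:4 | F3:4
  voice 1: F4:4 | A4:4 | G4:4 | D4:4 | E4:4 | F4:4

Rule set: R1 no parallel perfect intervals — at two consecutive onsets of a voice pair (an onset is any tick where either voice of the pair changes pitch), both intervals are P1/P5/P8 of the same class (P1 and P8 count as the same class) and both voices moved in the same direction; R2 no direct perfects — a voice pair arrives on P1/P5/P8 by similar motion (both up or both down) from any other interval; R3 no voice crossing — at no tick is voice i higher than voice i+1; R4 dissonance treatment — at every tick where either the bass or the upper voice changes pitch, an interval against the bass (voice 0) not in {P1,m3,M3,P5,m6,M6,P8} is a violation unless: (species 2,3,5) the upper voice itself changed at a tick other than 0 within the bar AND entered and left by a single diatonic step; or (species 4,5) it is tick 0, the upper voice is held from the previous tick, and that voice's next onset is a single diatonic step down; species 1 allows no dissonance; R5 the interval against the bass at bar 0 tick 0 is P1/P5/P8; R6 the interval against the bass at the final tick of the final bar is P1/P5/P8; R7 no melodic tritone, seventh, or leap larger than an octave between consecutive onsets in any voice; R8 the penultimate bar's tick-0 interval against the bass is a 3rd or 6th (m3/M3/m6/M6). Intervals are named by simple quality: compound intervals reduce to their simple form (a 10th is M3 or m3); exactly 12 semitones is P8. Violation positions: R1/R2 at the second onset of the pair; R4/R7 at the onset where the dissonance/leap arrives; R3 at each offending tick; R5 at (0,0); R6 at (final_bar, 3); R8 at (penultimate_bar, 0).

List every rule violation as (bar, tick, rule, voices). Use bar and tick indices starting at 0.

(1, 0, R1, (0, 1))
(2, 0, R1, (0, 1))

bar 0: v0=F3 v1=F4 downbeat P8
bar 1: v0=A3 v1=A4 downbeat P8
bar 2: v0=G3 v1=G4 downbeat P8
bar 3: v0=F3 v1=D4 downbeat M6
bar 4: v0=G3 v1=E4 downbeat M6
bar 5: v0=F3 v1=F4 downbeat P8
  -> R1 @ bar 1 tick 0 v(0, 1): F3/F4 P8 -> A3/A4 P8 similar
  -> R1 @ bar 2 tick 0 v(0, 1): A3/A4 P8 -> G3/G4 P8 similar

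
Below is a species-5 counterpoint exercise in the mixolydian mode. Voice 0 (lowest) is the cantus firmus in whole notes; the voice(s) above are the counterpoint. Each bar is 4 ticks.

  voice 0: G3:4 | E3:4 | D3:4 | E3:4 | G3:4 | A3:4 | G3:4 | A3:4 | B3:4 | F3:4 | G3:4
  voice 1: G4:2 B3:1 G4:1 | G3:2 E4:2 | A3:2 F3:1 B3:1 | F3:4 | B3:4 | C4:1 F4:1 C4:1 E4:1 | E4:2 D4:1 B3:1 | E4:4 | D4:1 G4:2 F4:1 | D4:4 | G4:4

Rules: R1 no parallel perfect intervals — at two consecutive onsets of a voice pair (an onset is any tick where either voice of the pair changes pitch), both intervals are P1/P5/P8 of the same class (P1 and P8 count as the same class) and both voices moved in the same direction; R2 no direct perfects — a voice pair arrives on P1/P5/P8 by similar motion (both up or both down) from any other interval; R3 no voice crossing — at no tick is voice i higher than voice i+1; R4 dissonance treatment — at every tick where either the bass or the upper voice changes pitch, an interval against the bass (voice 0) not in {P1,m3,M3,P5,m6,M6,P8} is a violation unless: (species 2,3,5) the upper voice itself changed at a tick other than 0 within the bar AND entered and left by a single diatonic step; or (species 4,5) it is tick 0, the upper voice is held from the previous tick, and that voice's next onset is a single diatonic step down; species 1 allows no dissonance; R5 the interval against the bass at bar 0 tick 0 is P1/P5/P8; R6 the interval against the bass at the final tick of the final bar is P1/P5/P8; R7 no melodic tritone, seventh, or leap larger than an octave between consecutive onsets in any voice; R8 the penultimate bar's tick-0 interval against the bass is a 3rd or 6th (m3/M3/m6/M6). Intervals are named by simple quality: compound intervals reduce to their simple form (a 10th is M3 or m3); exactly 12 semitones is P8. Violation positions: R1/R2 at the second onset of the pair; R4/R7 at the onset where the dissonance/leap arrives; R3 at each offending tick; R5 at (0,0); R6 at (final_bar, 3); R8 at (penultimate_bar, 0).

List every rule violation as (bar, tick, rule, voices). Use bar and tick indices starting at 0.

(2, 0, R2, (0, 1))
(2, 3, R7, (1,))
(3, 0, R4, (0, 1))
(3, 0, R7, (1,))
(4, 0, R7, (1,))
(7, 0, R2, (0, 1))
(8, 3, R4, (0, 1))
(9, 0, R7, (0,))
(10, 0, R2, (0, 1))

bar 0: v0=G3 v1=G4 downbeat P8
bar 1: v0=E3 v1=G3 downbeat m3
bar 2: v0=D3 v1=A3 downbeat P5
bar 3: v0=E3 v1=F3 downbeat m2
bar 4: v0=G3 v1=B3 downbeat M3
bar 5: v0=A3 v1=C4 downbeat m3
bar 6: v0=G3 v1=E4 downbeat M6
bar 7: v0=A3 v1=E4 downbeat P5
bar 8: v0=B3 v1=D4 downbeat m3
bar 9: v0=F3 v1=D4 downbeat M6
bar 10: v0=G3 v1=G4 downbeat P8
  -> R2 @ bar 2 tick 0 v(0, 1): E3/E4 P8 -> D3/A3 P5 similar
  -> R7 @ bar 2 tick 3 v(1,): F3->B3 leap 6st
  -> R4 @ bar 3 tick 0 v(0, 1): E3/F3 m2 untreated
  -> R7 @ bar 3 tick 0 v(1,): B3->F3 leap 6st
  -> R7 @ bar 4 tick 0 v(1,): F3->B3 leap 6st
  -> R2 @ bar 7 tick 0 v(0, 1): G3/B3 M3 -> A3/E4 P5 similar
  -> R4 @ bar 8 tick 3 v(0, 1): B3/F4 TT untreated
  -> R7 @ bar 9 tick 0 v(0,): B3->F3 leap 6st
  -> R2 @ bar 10 tick 0 v(0, 1): F3/D4 M6 -> G3/G4 P8 similar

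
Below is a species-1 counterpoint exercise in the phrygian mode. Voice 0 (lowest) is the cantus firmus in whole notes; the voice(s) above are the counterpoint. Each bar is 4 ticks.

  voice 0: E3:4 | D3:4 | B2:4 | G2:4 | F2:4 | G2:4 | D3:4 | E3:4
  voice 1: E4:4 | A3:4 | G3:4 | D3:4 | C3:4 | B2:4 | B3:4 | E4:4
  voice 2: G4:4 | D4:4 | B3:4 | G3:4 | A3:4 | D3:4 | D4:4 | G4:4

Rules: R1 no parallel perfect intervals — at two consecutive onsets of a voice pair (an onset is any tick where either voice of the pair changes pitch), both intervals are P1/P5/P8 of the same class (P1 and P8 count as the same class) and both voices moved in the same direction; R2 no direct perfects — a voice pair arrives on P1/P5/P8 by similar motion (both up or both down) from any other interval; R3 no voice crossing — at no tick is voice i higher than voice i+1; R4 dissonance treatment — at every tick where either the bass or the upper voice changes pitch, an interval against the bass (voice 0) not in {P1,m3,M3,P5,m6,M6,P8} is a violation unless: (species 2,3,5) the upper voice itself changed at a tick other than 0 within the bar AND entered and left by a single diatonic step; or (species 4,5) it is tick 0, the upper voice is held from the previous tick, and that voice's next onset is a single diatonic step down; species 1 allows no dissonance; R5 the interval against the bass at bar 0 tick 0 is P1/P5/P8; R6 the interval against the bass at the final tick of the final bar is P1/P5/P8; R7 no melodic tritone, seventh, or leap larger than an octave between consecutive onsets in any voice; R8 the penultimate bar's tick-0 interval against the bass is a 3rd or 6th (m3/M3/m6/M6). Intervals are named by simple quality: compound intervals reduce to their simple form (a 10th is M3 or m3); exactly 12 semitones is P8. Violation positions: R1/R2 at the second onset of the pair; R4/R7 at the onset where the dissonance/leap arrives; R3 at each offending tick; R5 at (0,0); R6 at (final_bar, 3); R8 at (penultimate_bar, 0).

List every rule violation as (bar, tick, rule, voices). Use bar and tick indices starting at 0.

bar 0: v0=E3 v1=E4 v2=G4 downbeat m3
bar 1: v0=D3 v1=A3 v2=D4 downbeat P8
bar 2: v0=B2 v1=G3 v2=B3 downbeat P8
bar 3: v0=G2 v1=D3 v2=G3 downbeat P8
bar 4: v0=F2 v1=C3 v2=A3 downbeat M3
bar 5: v0=G2 v1=B2 v2=D3 downbeat P5
bar 6: v0=D3 v1=B3 v2=D4 downbeat P8
bar 7: v0=E3 v1=E4 v2=G4 downbeat m3
  -> R5 @ bar 0 tick 0 v(0, 2): opens on m3
  -> R2 @ bar 1 tick 0 v(0, 1): E3/E4 P8 -> D3/A3 P5 similar
  -> R2 @ bar 1 tick 0 v(0, 2): E3/G4 m3 -> D3/D4 P8 similar
  -> R1 @ bar 2 tick 0 v(0, 2): D3/D4 P8 -> B2/B3 P8 similar
  -> R1 @ bar 3 tick 0 v(0, 2): B2/B3 P8 -> G2/G3 P8 similar
  -> R2 @ bar 3 tick 0 v(0, 1): B2/G3 m6 -> G2/D3 P5 similar
  -> R1 @ bar 4 tick 0 v(0, 1): G2/D3 P5 -> F2/C3 P5 similar
  -> R2 @ bar 6 tick 0 v(0, 2): G2/D3 P5 -> D3/D4 P8 similar
  -> R8 @ bar 6 tick 0 v(0, 2): penult P8 not 3rd/6th
  -> R2 @ bar 7 tick 0 v(0, 1): D3/B3 M6 -> E3/E4 P8 similar
  -> R6 @ bar 7 tick 3 v(0, 2): closes on m3

(0, 0, R5, (0, 2))
(1, 0, R2, (0, 1))
(1, 0, R2, (0, 2))
(2, 0, R1, (0, 2))
(3, 0, R1, (0, 2))
(3, 0, R2, (0, 1))
(4, 0, R1, (0, 1))
(6, 0, R2, (0, 2))
(6, 0, R8, (0, 2))
(7, 0, R2, (0, 1))
(7, 3, R6, (0, 2))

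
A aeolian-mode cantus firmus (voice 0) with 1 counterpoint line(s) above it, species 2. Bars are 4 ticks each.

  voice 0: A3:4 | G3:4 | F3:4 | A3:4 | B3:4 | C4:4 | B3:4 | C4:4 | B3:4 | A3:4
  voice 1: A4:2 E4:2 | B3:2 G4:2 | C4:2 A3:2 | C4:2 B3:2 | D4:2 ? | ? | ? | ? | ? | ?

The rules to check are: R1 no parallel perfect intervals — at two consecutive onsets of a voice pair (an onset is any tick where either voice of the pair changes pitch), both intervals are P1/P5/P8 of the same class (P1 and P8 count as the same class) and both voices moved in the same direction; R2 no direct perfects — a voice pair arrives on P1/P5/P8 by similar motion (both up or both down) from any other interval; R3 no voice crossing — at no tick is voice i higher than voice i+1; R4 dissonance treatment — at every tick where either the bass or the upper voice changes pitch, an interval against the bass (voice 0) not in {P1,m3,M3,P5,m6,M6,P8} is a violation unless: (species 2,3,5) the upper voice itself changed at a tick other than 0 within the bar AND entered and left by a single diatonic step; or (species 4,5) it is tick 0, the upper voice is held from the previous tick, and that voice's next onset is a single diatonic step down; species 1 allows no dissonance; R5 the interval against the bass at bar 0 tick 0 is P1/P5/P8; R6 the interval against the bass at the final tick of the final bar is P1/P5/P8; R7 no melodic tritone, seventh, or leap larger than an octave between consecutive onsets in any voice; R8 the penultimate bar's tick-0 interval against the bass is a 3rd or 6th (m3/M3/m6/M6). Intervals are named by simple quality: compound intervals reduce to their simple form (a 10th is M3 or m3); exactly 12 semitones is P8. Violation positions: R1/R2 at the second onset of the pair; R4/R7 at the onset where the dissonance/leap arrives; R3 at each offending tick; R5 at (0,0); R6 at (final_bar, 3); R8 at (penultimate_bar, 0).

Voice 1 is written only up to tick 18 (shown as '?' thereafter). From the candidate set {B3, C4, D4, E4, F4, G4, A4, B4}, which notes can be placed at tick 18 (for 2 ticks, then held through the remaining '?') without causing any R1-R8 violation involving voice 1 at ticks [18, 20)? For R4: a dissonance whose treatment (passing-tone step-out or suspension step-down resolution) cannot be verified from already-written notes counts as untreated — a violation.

{B3, B4, D4, G4}

B3: legal
C4: violates R4
D4: legal
E4: violates R4
F4: violates R4
G4: legal
A4: violates R4
B4: legal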